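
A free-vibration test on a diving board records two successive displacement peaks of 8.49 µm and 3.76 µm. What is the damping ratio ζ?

Logarithmic decrement δ = (1/n)·ln(x₀/x_n) = (1/1)·ln(8.49/3.76) = (1/1)·ln(2.258) = 0.8145.
ζ = δ/√(4π² + δ²) = 0.8145/√(39.48 + 0.663) = 0.8145/6.336 = 0.1286.

0.129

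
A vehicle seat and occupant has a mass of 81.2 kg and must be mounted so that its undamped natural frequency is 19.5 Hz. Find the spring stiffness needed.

ω_n = 2πf_n = 2π × 19.5 = 122.5 rad/s.
k = m·ω_n² = 81.2 × 122.5² = 81.2 × 15010 = 1219000 N/m.

1220000 N/m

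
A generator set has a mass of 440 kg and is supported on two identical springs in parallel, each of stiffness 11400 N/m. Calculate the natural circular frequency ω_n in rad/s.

7.20 rad/s

Parallel springs add: k_eq = 2 × 11400 = 22800 N/m.
ω_n = √(k_eq/m) = √(22800/440) = √51.82 = 7.198 rad/s.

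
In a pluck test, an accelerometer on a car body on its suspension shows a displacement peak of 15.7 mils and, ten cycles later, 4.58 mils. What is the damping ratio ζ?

0.0196

Logarithmic decrement δ = (1/n)·ln(x₀/x_n) = (1/10)·ln(15.7/4.58) = (1/10)·ln(3.428) = 0.1232.
ζ = δ/√(4π² + δ²) = 0.1232/√(39.48 + 0.0152) = 0.1232/6.284 = 0.01960.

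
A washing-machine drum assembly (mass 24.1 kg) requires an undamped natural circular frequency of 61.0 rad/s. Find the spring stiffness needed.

k = m·ω_n² = 24.1 × 61.00² = 24.1 × 3721 = 89680 N/m.

89700 N/m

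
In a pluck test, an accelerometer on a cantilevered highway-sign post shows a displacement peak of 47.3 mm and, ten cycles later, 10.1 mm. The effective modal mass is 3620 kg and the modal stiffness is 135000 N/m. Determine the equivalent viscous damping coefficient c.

1090 N·s/m

Logarithmic decrement δ = (1/n)·ln(x₀/x_n) = (1/10)·ln(47.3/10.1) = (1/10)·ln(4.683) = 0.1544.
ζ = δ/√(4π² + δ²) = 0.1544/√(39.48 + 0.0238) = 0.1544/6.285 = 0.02457.
c = ζ · 2√(km) = 0.02457 × 2√(135000 × 3620) = 0.02457 × 44210 = 1086 N·s/m.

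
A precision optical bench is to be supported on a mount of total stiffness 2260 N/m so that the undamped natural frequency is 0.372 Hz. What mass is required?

ω_n = 2πf_n = 2π × 0.372 = 2.337 rad/s.
m = k/ω_n² = 2260/2.337² = 2260/5.463 = 413.7 kg.

414 kg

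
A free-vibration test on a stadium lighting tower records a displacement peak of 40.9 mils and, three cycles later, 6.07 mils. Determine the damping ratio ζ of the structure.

Logarithmic decrement δ = (1/n)·ln(x₀/x_n) = (1/3)·ln(40.9/6.07) = (1/3)·ln(6.738) = 0.6359.
ζ = δ/√(4π² + δ²) = 0.6359/√(39.48 + 0.404) = 0.6359/6.315 = 0.1007.

0.101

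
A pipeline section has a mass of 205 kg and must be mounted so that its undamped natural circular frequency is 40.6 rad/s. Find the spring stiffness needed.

k = m·ω_n² = 205 × 40.60² = 205 × 1648 = 337900 N/m.

338000 N/m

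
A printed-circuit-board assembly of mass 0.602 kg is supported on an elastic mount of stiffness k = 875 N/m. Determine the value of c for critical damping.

45.9 N·s/m

c_c = 2√(k·m) = 2√(875.0 × 0.602) = 2 × 22.95 = 45.90 N·s/m.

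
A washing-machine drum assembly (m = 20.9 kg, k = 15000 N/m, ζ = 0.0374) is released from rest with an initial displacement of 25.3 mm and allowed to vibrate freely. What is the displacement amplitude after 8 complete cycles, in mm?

Logarithmic decrement δ = 2πζ/√(1 − ζ²) = 2π × 0.03740/√(1 − 0.00140) = 0.2352.
After n cycles, x_n/x₀ = e^(−nδ), so x_8 = 25.3 × e^(−8 × 0.2352) = 25.3 × 0.1524 = 3.856 mm.

3.86 mm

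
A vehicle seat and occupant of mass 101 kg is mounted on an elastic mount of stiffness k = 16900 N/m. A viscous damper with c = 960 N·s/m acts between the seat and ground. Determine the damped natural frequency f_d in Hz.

1.91 Hz

ω_n = √(k/m) = √(16900/101) = 12.94 rad/s.
Critical damping c_c = 2√(k·m) = 2√(16900 × 101) = 2613 N·s/m, so ζ = c/c_c = 960/2613 = 0.3674.
ω_d = ω_n√(1 − ζ²) = 12.94 × √(1 − 0.135) = 12.03 rad/s.
f_d = ω_d/(2π) = 1.915 Hz.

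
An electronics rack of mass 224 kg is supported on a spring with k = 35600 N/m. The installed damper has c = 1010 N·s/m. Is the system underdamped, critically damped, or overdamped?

c_c = 2√(k·m) = 5648 N·s/m; ζ = c/c_c = 1010/5648 = 0.179.
Since ζ < 1 the system is underdamped.

underdamped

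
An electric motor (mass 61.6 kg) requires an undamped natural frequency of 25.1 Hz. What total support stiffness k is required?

ω_n = 2πf_n = 2π × 25.1 = 157.7 rad/s.
k = m·ω_n² = 61.6 × 157.7² = 61.6 × 24870 = 1532000 N/m.

1530000 N/m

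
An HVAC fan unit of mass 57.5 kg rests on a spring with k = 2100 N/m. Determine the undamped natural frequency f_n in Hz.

ω_n = √(k/m) = √(2100/57.5) = √36.52 = 6.043 rad/s.
f_n = ω_n/(2π) = 6.043/6.283 = 0.9618 Hz.

0.962 Hz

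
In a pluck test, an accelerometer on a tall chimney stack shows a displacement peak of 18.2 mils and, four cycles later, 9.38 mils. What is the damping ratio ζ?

Logarithmic decrement δ = (1/n)·ln(x₀/x_n) = (1/4)·ln(18.2/9.38) = (1/4)·ln(1.940) = 0.1657.
ζ = δ/√(4π² + δ²) = 0.1657/√(39.48 + 0.0275) = 0.1657/6.285 = 0.02636.

0.0264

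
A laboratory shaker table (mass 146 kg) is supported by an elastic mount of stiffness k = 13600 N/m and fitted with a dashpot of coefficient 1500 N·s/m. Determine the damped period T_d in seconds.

ω_n = √(k/m) = √(13600/146) = 9.651 rad/s.
Critical damping c_c = 2√(k·m) = 2√(13600 × 146) = 2818 N·s/m, so ζ = c/c_c = 1500/2818 = 0.5322.
ω_d = ω_n√(1 − ζ²) = 9.651 × √(1 − 0.283) = 8.171 rad/s.
T_d = 2π/ω_d = 0.7690 s.

0.769 s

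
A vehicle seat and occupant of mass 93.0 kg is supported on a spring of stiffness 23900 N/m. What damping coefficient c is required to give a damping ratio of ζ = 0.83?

2470 N·s/m

c_c = 2√(k·m) = 2√(23900 × 93.0) = 2982 N·s/m.
c = ζ·c_c = 0.83 × 2982 = 2475 N·s/m.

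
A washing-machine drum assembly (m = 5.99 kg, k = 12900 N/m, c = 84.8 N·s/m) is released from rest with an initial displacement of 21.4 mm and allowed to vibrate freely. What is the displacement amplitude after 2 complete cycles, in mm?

ζ = c/(2√(km)) = 84.8/(2√(12900 × 5.99)) = 84.8/556.0 = 0.1525.
Logarithmic decrement δ = 2πζ/√(1 − ζ²) = 2π × 0.1525/√(1 − 0.0233) = 0.9697.
After n cycles, x_n/x₀ = e^(−nδ), so x_2 = 21.4 × e^(−2 × 0.9697) = 21.4 × 0.1438 = 3.077 mm.

3.08 mm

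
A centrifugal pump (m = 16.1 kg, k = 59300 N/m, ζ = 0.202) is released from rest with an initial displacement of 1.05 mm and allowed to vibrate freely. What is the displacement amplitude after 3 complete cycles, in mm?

0.0215 mm

Logarithmic decrement δ = 2πζ/√(1 − ζ²) = 2π × 0.2020/√(1 − 0.0408) = 1.296.
After n cycles, x_n/x₀ = e^(−nδ), so x_3 = 1.05 × e^(−3 × 1.296) = 1.05 × 0.02049 = 0.02152 mm.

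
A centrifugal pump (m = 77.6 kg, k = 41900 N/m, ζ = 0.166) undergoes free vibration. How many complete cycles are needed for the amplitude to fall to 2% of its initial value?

4 cycles

Logarithmic decrement δ = 2πζ/√(1 − ζ²) = 2π × 0.1660/√(1 − 0.0276) = 1.058.
x_n/x₀ = e^(−nδ) ≤ 0.02; take ln: n ≥ ln(1/0.02)/δ = 3.912/1.058 = 3.699.
So 4 complete cycles are required.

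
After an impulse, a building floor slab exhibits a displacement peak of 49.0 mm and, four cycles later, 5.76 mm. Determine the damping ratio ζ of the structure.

0.0849

Logarithmic decrement δ = (1/n)·ln(x₀/x_n) = (1/4)·ln(49.0/5.76) = (1/4)·ln(8.507) = 0.5352.
ζ = δ/√(4π² + δ²) = 0.5352/√(39.48 + 0.286) = 0.5352/6.306 = 0.08488.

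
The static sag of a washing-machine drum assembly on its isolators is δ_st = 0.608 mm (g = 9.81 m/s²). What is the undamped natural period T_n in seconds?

ω_n = √(g/δ_st) = √(9.81/0.000608) = √16130 = 127.0 rad/s.
T_n = 2π/ω_n = 6.283/127.0 = 0.04946 s.

0.0495 s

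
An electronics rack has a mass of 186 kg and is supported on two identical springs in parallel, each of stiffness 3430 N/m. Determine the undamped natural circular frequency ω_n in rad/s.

6.07 rad/s

Parallel springs add: k_eq = 2 × 3430 = 6860 N/m.
ω_n = √(k_eq/m) = √(6860/186) = √36.88 = 6.073 rad/s.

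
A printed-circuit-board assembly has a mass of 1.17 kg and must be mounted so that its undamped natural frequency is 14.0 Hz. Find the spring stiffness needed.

9050 N/m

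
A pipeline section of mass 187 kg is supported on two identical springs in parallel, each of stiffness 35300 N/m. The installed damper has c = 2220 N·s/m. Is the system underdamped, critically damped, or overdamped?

Parallel springs add: k_eq = 2 × 35300 = 70600 N/m.
c_c = 2√(k_eq·m) = 7267 N·s/m; ζ = c/c_c = 2220/7267 = 0.305.
Since ζ < 1 the system is underdamped.

underdamped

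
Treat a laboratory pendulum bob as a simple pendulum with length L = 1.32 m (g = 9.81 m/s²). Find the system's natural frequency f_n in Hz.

0.434 Hz

For a simple pendulum ω_n = √(g/L) = √(9.81/1.32) = √7.432 = 2.726 rad/s.
f_n = ω_n/(2π) = 2.726/6.283 = 0.4339 Hz.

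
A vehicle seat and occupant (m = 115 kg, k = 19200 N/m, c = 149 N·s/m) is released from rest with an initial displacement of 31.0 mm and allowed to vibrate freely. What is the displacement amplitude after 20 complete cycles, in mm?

0.0565 mm

ζ = c/(2√(km)) = 149/(2√(19200 × 115)) = 149/2972 = 0.05014.
Logarithmic decrement δ = 2πζ/√(1 − ζ²) = 2π × 0.05014/√(1 − 0.00251) = 0.3154.
After n cycles, x_n/x₀ = e^(−nδ), so x_20 = 31.0 × e^(−20 × 0.3154) = 31.0 × 0.001821 = 0.05645 mm.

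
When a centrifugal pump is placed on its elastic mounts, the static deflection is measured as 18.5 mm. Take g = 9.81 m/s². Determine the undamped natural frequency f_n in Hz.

3.66 Hz

ω_n = √(g/δ_st) = √(9.81/0.0185) = √530.3 = 23.03 rad/s.
f_n = ω_n/(2π) = 23.03/6.283 = 3.665 Hz.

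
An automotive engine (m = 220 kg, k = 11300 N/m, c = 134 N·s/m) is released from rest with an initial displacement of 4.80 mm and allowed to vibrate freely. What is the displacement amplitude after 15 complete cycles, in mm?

ζ = c/(2√(km)) = 134/(2√(11300 × 220)) = 134/3153 = 0.04249.
Logarithmic decrement δ = 2πζ/√(1 − ζ²) = 2π × 0.04249/√(1 − 0.00181) = 0.2672.
After n cycles, x_n/x₀ = e^(−nδ), so x_15 = 4.80 × e^(−15 × 0.2672) = 4.80 × 0.01816 = 0.08717 mm.

0.0872 mm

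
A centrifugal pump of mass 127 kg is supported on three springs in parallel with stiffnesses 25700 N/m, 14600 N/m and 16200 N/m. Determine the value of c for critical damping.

5360 N·s/m

Parallel springs add: k_eq = 25700 + 14600 + 16200 = 56500 N/m.
c_c = 2√(k_eq·m) = 2√(56500 × 127) = 2 × 2679 = 5357 N·s/m.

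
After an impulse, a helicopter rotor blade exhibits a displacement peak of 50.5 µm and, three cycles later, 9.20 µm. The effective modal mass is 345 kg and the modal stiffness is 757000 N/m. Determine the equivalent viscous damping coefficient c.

2910 N·s/m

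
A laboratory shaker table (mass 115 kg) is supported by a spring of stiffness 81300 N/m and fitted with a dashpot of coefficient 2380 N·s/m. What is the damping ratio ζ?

ω_n = √(k/m) = √(81300/115) = 26.59 rad/s.
Critical damping c_c = 2√(k·m) = 2√(81300 × 115) = 6115 N·s/m, so ζ = c/c_c = 2380/6115 = 0.3892.

0.389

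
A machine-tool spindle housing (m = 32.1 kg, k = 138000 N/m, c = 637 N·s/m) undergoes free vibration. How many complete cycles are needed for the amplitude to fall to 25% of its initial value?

2 cycles

ζ = c/(2√(km)) = 637/(2√(138000 × 32.1)) = 637/4209 = 0.1513.
Logarithmic decrement δ = 2πζ/√(1 − ζ²) = 2π × 0.1513/√(1 − 0.0229) = 0.9619.
x_n/x₀ = e^(−nδ) ≤ 0.25; take ln: n ≥ ln(1/0.25)/δ = 1.386/0.9619 = 1.441.
So 2 complete cycles are required.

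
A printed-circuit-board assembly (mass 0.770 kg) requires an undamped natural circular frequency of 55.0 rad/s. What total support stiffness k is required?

k = m·ω_n² = 0.770 × 55.00² = 0.770 × 3025 = 2329 N/m.

2330 N/m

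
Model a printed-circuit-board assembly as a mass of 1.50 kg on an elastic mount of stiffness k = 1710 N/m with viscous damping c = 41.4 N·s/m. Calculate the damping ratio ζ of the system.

0.409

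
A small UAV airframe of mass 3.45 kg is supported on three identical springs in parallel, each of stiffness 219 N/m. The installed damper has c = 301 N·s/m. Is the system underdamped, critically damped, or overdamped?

Parallel springs add: k_eq = 3 × 219 = 657.0 N/m.
c_c = 2√(k_eq·m) = 95.22 N·s/m; ζ = c/c_c = 301/95.22 = 3.16.
Since ζ > 1 the system is overdamped.

overdamped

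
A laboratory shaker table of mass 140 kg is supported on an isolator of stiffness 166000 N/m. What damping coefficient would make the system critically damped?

9640 N·s/m

c_c = 2√(k·m) = 2√(166000 × 140) = 2 × 4821 = 9642 N·s/m.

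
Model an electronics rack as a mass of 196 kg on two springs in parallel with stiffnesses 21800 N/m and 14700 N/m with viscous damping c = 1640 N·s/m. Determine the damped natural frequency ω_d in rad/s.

Parallel springs add: k_eq = 21800 + 14700 = 36500 N/m.
ω_n = √(k_eq/m) = √(36500/196) = 13.65 rad/s.
Critical damping c_c = 2√(k_eq·m) = 2√(36500 × 196) = 5349 N·s/m, so ζ = c/c_c = 1640/5349 = 0.3066.
ω_d = ω_n√(1 − ζ²) = 13.65 × √(1 − 0.0940) = 12.99 rad/s.

13.0 rad/s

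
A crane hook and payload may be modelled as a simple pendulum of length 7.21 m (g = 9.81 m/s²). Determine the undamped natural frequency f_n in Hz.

0.186 Hz

For a simple pendulum ω_n = √(g/L) = √(9.81/7.21) = √1.361 = 1.166 rad/s.
f_n = ω_n/(2π) = 1.166/6.283 = 0.1856 Hz.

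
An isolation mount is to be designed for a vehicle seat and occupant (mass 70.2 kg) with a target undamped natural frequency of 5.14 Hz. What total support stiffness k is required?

73200 N/m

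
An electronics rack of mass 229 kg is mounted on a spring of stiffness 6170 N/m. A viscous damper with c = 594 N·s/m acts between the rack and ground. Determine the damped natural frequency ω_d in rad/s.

5.03 rad/s

ω_n = √(k/m) = √(6170/229) = 5.191 rad/s.
Critical damping c_c = 2√(k·m) = 2√(6170 × 229) = 2377 N·s/m, so ζ = c/c_c = 594/2377 = 0.2499.
ω_d = ω_n√(1 − ζ²) = 5.191 × √(1 − 0.0624) = 5.026 rad/s.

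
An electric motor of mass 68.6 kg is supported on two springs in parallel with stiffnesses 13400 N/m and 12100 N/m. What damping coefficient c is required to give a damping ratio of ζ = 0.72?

Parallel springs add: k_eq = 13400 + 12100 = 25500 N/m.
c_c = 2√(k_eq·m) = 2√(25500 × 68.6) = 2645 N·s/m.
c = ζ·c_c = 0.72 × 2645 = 1905 N·s/m.

1900 N·s/m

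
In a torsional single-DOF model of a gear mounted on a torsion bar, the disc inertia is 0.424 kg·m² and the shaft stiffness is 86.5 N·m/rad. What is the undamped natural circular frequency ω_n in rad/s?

ω_n = √(k_t/J) = √(86.5/0.424) = √204.0 = 14.28 rad/s.

14.3 rad/s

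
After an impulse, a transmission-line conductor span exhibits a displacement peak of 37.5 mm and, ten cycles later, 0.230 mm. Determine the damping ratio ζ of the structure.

0.0808

Logarithmic decrement δ = (1/n)·ln(x₀/x_n) = (1/10)·ln(37.5/0.230) = (1/10)·ln(163.0) = 0.5094.
ζ = δ/√(4π² + δ²) = 0.5094/√(39.48 + 0.259) = 0.5094/6.304 = 0.08081.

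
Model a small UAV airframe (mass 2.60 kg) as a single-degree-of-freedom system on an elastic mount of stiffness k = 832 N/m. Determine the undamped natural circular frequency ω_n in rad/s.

17.9 rad/s

ω_n = √(k/m) = √(832.0/2.60) = √320.0 = 17.89 rad/s.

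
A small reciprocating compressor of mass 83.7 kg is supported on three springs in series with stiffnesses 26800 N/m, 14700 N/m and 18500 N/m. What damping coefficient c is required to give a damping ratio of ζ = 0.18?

Series springs: 1/k_eq = 1/26800 + 1/14700 + 1/18500 = 0.0001594, so k_eq = 6274 N/m.
c_c = 2√(k_eq·m) = 2√(6274 × 83.7) = 1449 N·s/m.
c = ζ·c_c = 0.18 × 1449 = 260.9 N·s/m.

261 N·s/m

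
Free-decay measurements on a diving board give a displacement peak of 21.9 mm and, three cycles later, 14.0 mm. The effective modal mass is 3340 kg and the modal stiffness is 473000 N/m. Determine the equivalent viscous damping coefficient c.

1890 N·s/m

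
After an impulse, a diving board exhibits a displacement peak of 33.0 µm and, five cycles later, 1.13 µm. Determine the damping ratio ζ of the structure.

Logarithmic decrement δ = (1/n)·ln(x₀/x_n) = (1/5)·ln(33.0/1.13) = (1/5)·ln(29.20) = 0.6749.
ζ = δ/√(4π² + δ²) = 0.6749/√(39.48 + 0.455) = 0.6749/6.319 = 0.1068.

0.107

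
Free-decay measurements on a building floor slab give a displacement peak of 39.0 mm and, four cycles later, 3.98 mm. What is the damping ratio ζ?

0.0904

Logarithmic decrement δ = (1/n)·ln(x₀/x_n) = (1/4)·ln(39.0/3.98) = (1/4)·ln(9.799) = 0.5706.
ζ = δ/√(4π² + δ²) = 0.5706/√(39.48 + 0.326) = 0.5706/6.309 = 0.09044.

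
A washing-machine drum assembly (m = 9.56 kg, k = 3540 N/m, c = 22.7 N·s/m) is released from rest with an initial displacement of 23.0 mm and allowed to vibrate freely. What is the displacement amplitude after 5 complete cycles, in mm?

ζ = c/(2√(km)) = 22.7/(2√(3540 × 9.56)) = 22.7/367.9 = 0.06170.
Logarithmic decrement δ = 2πζ/√(1 − ζ²) = 2π × 0.06170/√(1 − 0.00381) = 0.3884.
After n cycles, x_n/x₀ = e^(−nδ), so x_5 = 23.0 × e^(−5 × 0.3884) = 23.0 × 0.1434 = 3.299 mm.

3.30 mm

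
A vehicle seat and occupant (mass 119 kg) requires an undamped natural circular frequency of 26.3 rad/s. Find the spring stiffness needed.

k = m·ω_n² = 119 × 26.30² = 119 × 691.7 = 82310 N/m.

82300 N/m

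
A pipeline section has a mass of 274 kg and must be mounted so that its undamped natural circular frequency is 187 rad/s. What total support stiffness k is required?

9580000 N/m

k = m·ω_n² = 274 × 187.0² = 274 × 34970 = 9582000 N/m.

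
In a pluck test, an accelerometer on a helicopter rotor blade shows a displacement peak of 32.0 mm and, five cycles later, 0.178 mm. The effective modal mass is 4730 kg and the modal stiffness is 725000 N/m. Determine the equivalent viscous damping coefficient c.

Logarithmic decrement δ = (1/n)·ln(x₀/x_n) = (1/5)·ln(32.0/0.178) = (1/5)·ln(179.8) = 1.038.
ζ = δ/√(4π² + δ²) = 1.038/√(39.48 + 1.08) = 1.038/6.368 = 0.1630.
c = ζ · 2√(km) = 0.1630 × 2√(725000 × 4730) = 0.1630 × 117100 = 19100 N·s/m.

19100 N·s/m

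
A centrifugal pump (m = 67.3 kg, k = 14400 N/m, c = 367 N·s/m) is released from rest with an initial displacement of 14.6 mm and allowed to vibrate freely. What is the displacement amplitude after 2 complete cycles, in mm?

ζ = c/(2√(km)) = 367/(2√(14400 × 67.3)) = 367/1969 = 0.1864.
Logarithmic decrement δ = 2πζ/√(1 − ζ²) = 2π × 0.1864/√(1 − 0.0347) = 1.192.
After n cycles, x_n/x₀ = e^(−nδ), so x_2 = 14.6 × e^(−2 × 1.192) = 14.6 × 0.09217 = 1.346 mm.

1.35 mm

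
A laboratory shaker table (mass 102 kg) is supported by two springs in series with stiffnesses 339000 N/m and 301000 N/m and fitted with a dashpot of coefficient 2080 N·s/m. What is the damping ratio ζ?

0.258

Series springs: 1/k_eq = 1/339000 + 1/301000 = 6.272×10^-6, so k_eq = 159400 N/m.
ω_n = √(k_eq/m) = √(159400/102) = 39.54 rad/s.
Critical damping c_c = 2√(k_eq·m) = 2√(159400 × 102) = 8065 N·s/m, so ζ = c/c_c = 2080/8065 = 0.2579.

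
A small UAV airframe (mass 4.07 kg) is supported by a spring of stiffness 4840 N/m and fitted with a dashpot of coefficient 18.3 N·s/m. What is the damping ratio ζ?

ω_n = √(k/m) = √(4840/4.07) = 34.48 rad/s.
Critical damping c_c = 2√(k·m) = 2√(4840 × 4.07) = 280.7 N·s/m, so ζ = c/c_c = 18.3/280.7 = 0.06519.

0.0652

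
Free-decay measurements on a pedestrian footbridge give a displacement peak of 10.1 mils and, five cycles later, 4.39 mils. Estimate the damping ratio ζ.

0.0265

Logarithmic decrement δ = (1/n)·ln(x₀/x_n) = (1/5)·ln(10.1/4.39) = (1/5)·ln(2.301) = 0.1666.
ζ = δ/√(4π² + δ²) = 0.1666/√(39.48 + 0.0278) = 0.1666/6.285 = 0.02651.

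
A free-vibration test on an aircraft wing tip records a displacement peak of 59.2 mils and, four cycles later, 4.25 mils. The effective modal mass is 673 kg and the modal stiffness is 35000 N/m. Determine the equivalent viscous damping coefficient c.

Logarithmic decrement δ = (1/n)·ln(x₀/x_n) = (1/4)·ln(59.2/4.25) = (1/4)·ln(13.93) = 0.6585.
ζ = δ/√(4π² + δ²) = 0.6585/√(39.48 + 0.434) = 0.6585/6.318 = 0.1042.
c = ζ · 2√(km) = 0.1042 × 2√(35000 × 673) = 0.1042 × 9707 = 1012 N·s/m.

1010 N·s/m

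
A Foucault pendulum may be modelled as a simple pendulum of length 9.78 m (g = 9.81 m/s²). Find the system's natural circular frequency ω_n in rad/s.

1.00 rad/s

For a simple pendulum ω_n = √(g/L) = √(9.81/9.78) = √1.003 = 1.002 rad/s.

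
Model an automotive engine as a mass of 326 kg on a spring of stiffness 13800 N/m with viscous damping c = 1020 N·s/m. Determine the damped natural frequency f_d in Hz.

1.01 Hz

ω_n = √(k/m) = √(13800/326) = 6.506 rad/s.
Critical damping c_c = 2√(k·m) = 2√(13800 × 326) = 4242 N·s/m, so ζ = c/c_c = 1020/4242 = 0.2404.
ω_d = ω_n√(1 − ζ²) = 6.506 × √(1 − 0.0578) = 6.315 rad/s.
f_d = ω_d/(2π) = 1.005 Hz.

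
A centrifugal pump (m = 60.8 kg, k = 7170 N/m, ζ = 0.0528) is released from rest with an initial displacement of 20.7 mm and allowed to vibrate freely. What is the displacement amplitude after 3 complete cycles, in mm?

7.64 mm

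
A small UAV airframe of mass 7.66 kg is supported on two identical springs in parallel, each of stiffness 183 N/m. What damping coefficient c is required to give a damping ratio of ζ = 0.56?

59.3 N·s/m

Parallel springs add: k_eq = 2 × 183 = 366.0 N/m.
c_c = 2√(k_eq·m) = 2√(366.0 × 7.66) = 105.9 N·s/m.
c = ζ·c_c = 0.56 × 105.9 = 59.30 N·s/m.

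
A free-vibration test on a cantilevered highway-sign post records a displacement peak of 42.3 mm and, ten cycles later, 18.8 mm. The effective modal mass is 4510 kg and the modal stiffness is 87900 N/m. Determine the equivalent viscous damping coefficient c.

Logarithmic decrement δ = (1/n)·ln(x₀/x_n) = (1/10)·ln(42.3/18.8) = (1/10)·ln(2.250) = 0.08109.
ζ = δ/√(4π² + δ²) = 0.08109/√(39.48 + 0.00658) = 0.08109/6.284 = 0.01291.
c = ζ · 2√(km) = 0.01291 × 2√(87900 × 4510) = 0.01291 × 39820 = 513.9 N·s/m.

514 N·s/m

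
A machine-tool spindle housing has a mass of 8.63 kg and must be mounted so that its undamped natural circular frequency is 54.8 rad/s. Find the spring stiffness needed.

25900 N/m

k = m·ω_n² = 8.63 × 54.80² = 8.63 × 3003 = 25920 N/m.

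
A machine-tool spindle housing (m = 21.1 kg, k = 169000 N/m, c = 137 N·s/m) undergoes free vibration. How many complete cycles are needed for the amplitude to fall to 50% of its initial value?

4 cycles

ζ = c/(2√(km)) = 137/(2√(169000 × 21.1)) = 137/3777 = 0.03627.
Logarithmic decrement δ = 2πζ/√(1 − ζ²) = 2π × 0.03627/√(1 − 0.00132) = 0.2281.
x_n/x₀ = e^(−nδ) ≤ 0.5; take ln: n ≥ ln(1/0.5)/δ = 0.6931/0.2281 = 3.039.
So 4 complete cycles are required.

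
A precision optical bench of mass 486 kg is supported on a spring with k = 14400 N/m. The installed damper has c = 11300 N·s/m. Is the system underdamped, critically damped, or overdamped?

overdamped

c_c = 2√(k·m) = 5291 N·s/m; ζ = c/c_c = 11300/5291 = 2.14.
Since ζ > 1 the system is overdamped.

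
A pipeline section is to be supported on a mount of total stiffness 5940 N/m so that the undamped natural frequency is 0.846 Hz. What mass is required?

210 kg

ω_n = 2πf_n = 2π × 0.846 = 5.316 rad/s.
m = k/ω_n² = 5940/5.316² = 5940/28.26 = 210.2 kg.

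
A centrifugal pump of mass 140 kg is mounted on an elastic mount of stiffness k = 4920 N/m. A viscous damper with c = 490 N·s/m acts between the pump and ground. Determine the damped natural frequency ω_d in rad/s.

5.66 rad/s

ω_n = √(k/m) = √(4920/140) = 5.928 rad/s.
Critical damping c_c = 2√(k·m) = 2√(4920 × 140) = 1660 N·s/m, so ζ = c/c_c = 490/1660 = 0.2952.
ω_d = ω_n√(1 − ζ²) = 5.928 × √(1 − 0.0871) = 5.664 rad/s.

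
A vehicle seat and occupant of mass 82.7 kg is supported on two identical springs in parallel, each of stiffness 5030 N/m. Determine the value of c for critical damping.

1820 N·s/m

Parallel springs add: k_eq = 2 × 5030 = 10060 N/m.
c_c = 2√(k_eq·m) = 2√(10060 × 82.7) = 2 × 912.1 = 1824 N·s/m.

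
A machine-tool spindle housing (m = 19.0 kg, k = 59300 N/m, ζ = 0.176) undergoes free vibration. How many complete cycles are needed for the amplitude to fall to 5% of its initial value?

Logarithmic decrement δ = 2πζ/√(1 − ζ²) = 2π × 0.1760/√(1 − 0.0310) = 1.123.
x_n/x₀ = e^(−nδ) ≤ 0.05; take ln: n ≥ ln(1/0.05)/δ = 2.996/1.123 = 2.667.
So 3 complete cycles are required.

3 cycles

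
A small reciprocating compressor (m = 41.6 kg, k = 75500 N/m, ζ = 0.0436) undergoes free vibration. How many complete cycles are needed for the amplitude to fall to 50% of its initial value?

3 cycles

Logarithmic decrement δ = 2πζ/√(1 − ζ²) = 2π × 0.04360/√(1 − 0.00190) = 0.2742.
x_n/x₀ = e^(−nδ) ≤ 0.5; take ln: n ≥ ln(1/0.5)/δ = 0.6931/0.2742 = 2.528.
So 3 complete cycles are required.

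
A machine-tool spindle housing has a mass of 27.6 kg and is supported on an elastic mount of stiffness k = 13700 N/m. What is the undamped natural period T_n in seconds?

0.282 s

ω_n = √(k/m) = √(13700/27.6) = √496.4 = 22.28 rad/s.
T_n = 2π/ω_n = 6.283/22.28 = 0.2820 s.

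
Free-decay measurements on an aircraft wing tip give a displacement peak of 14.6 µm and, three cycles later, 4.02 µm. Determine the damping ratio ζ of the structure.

0.0683

Logarithmic decrement δ = (1/n)·ln(x₀/x_n) = (1/3)·ln(14.6/4.02) = (1/3)·ln(3.632) = 0.4299.
ζ = δ/√(4π² + δ²) = 0.4299/√(39.48 + 0.185) = 0.4299/6.298 = 0.06826.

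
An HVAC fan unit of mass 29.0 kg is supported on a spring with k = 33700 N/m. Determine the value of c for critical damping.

c_c = 2√(k·m) = 2√(33700 × 29.0) = 2 × 988.6 = 1977 N·s/m.

1980 N·s/m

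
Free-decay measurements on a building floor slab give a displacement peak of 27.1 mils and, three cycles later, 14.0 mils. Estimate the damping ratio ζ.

0.0350

Logarithmic decrement δ = (1/n)·ln(x₀/x_n) = (1/3)·ln(27.1/14.0) = (1/3)·ln(1.936) = 0.2202.
ζ = δ/√(4π² + δ²) = 0.2202/√(39.48 + 0.0485) = 0.2202/6.287 = 0.03502.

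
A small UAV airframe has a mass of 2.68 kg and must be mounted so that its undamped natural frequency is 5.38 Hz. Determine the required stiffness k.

3060 N/m

ω_n = 2πf_n = 2π × 5.38 = 33.80 rad/s.
k = m·ω_n² = 2.68 × 33.80² = 2.68 × 1143 = 3062 N/m.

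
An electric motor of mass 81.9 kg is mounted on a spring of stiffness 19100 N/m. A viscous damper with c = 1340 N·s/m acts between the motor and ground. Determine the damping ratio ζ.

ω_n = √(k/m) = √(19100/81.9) = 15.27 rad/s.
Critical damping c_c = 2√(k·m) = 2√(19100 × 81.9) = 2501 N·s/m, so ζ = c/c_c = 1340/2501 = 0.5357.

0.536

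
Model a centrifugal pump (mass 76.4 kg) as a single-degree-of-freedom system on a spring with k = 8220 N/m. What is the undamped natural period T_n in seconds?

0.606 s

ω_n = √(k/m) = √(8220/76.4) = √107.6 = 10.37 rad/s.
T_n = 2π/ω_n = 6.283/10.37 = 0.6057 s.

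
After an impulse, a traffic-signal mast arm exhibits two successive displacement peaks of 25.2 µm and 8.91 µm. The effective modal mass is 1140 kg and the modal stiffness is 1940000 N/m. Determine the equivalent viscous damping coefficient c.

15400 N·s/m

Logarithmic decrement δ = (1/n)·ln(x₀/x_n) = (1/1)·ln(25.2/8.91) = (1/1)·ln(2.828) = 1.040.
ζ = δ/√(4π² + δ²) = 1.040/√(39.48 + 1.08) = 1.040/6.369 = 0.1632.
c = ζ · 2√(km) = 0.1632 × 2√(1940000 × 1140) = 0.1632 × 94060 = 15350 N·s/m.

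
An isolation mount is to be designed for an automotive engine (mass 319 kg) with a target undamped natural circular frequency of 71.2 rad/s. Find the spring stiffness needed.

k = m·ω_n² = 319 × 71.20² = 319 × 5069 = 1617000 N/m.

1620000 N/m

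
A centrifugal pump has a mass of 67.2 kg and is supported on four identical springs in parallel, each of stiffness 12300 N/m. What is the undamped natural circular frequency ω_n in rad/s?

27.1 rad/s

Parallel springs add: k_eq = 4 × 12300 = 49200 N/m.
ω_n = √(k_eq/m) = √(49200/67.2) = √732.1 = 27.06 rad/s.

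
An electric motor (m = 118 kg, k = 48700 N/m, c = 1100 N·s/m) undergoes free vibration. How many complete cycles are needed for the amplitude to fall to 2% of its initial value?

3 cycles

ζ = c/(2√(km)) = 1100/(2√(48700 × 118)) = 1100/4794 = 0.2294.
Logarithmic decrement δ = 2πζ/√(1 − ζ²) = 2π × 0.2294/√(1 − 0.0526) = 1.481.
x_n/x₀ = e^(−nδ) ≤ 0.02; take ln: n ≥ ln(1/0.02)/δ = 3.912/1.481 = 2.641.
So 3 complete cycles are required.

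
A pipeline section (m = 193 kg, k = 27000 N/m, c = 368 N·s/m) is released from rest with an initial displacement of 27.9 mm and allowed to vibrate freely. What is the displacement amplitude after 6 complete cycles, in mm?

1.32 mm

ζ = c/(2√(km)) = 368/(2√(27000 × 193)) = 368/4566 = 0.08060.
Logarithmic decrement δ = 2πζ/√(1 − ζ²) = 2π × 0.08060/√(1 − 0.00650) = 0.5081.
After n cycles, x_n/x₀ = e^(−nδ), so x_6 = 27.9 × e^(−6 × 0.5081) = 27.9 × 0.04742 = 1.323 mm.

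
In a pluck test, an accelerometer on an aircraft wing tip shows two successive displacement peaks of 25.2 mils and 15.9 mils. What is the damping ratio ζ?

Logarithmic decrement δ = (1/n)·ln(x₀/x_n) = (1/1)·ln(25.2/15.9) = (1/1)·ln(1.585) = 0.4605.
ζ = δ/√(4π² + δ²) = 0.4605/√(39.48 + 0.212) = 0.4605/6.300 = 0.07310.

0.0731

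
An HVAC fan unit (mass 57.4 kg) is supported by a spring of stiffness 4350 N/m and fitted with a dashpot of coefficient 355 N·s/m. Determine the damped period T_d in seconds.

0.772 s

ω_n = √(k/m) = √(4350/57.4) = 8.705 rad/s.
Critical damping c_c = 2√(k·m) = 2√(4350 × 57.4) = 999.4 N·s/m, so ζ = c/c_c = 355/999.4 = 0.3552.
ω_d = ω_n√(1 − ζ²) = 8.705 × √(1 − 0.126) = 8.138 rad/s.
T_d = 2π/ω_d = 0.7721 s.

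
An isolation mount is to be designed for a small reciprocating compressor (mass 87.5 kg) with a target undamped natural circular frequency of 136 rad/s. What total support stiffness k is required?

1620000 N/m

k = m·ω_n² = 87.5 × 136.0² = 87.5 × 18500 = 1618000 N/m.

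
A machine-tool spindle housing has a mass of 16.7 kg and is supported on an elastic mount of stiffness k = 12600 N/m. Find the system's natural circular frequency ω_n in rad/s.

27.5 rad/s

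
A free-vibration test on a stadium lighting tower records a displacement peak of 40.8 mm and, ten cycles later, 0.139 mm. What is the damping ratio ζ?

Logarithmic decrement δ = (1/n)·ln(x₀/x_n) = (1/10)·ln(40.8/0.139) = (1/10)·ln(293.5) = 0.5682.
ζ = δ/√(4π² + δ²) = 0.5682/√(39.48 + 0.323) = 0.5682/6.309 = 0.09006.

0.0901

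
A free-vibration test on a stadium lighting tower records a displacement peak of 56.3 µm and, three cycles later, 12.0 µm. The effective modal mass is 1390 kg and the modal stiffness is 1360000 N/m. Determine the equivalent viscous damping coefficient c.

7110 N·s/m

Logarithmic decrement δ = (1/n)·ln(x₀/x_n) = (1/3)·ln(56.3/12.0) = (1/3)·ln(4.692) = 0.5153.
ζ = δ/√(4π² + δ²) = 0.5153/√(39.48 + 0.265) = 0.5153/6.304 = 0.08173.
c = ζ · 2√(km) = 0.08173 × 2√(1360000 × 1390) = 0.08173 × 86960 = 7107 N·s/m.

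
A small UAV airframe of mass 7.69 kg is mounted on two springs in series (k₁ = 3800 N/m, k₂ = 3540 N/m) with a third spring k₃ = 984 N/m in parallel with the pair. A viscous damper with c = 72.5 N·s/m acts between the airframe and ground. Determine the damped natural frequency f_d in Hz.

Series pair: k_s = k₁k₂/(k₁+k₂) = (3800)(3540)/(3800 + 3540) = 1833 N/m. In parallel with k₃: k_eq = 1833 + 984 = 2817 N/m.
ω_n = √(k_eq/m) = √(2817/7.69) = 19.14 rad/s.
Critical damping c_c = 2√(k_eq·m) = 2√(2817 × 7.69) = 294.3 N·s/m, so ζ = c/c_c = 72.5/294.3 = 0.2463.
ω_d = ω_n√(1 − ζ²) = 19.14 × √(1 − 0.0607) = 18.55 rad/s.
f_d = ω_d/(2π) = 2.952 Hz.

2.95 Hz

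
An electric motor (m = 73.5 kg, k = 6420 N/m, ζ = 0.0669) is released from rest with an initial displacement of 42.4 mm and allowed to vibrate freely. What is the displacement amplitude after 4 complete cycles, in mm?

7.86 mm

Logarithmic decrement δ = 2πζ/√(1 − ζ²) = 2π × 0.06690/√(1 − 0.00448) = 0.4213.
After n cycles, x_n/x₀ = e^(−nδ), so x_4 = 42.4 × e^(−4 × 0.4213) = 42.4 × 0.1854 = 7.862 mm.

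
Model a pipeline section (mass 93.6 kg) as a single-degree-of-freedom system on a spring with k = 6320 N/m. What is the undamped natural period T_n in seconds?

0.765 s

ω_n = √(k/m) = √(6320/93.6) = √67.52 = 8.217 rad/s.
T_n = 2π/ω_n = 6.283/8.217 = 0.7646 s.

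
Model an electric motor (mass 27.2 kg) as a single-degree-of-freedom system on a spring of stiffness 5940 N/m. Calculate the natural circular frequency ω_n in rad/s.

14.8 rad/s

ω_n = √(k/m) = √(5940/27.2) = √218.4 = 14.78 rad/s.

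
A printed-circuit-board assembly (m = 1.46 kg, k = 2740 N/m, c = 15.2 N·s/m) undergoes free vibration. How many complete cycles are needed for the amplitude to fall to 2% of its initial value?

ζ = c/(2√(km)) = 15.2/(2√(2740 × 1.46)) = 15.2/126.5 = 0.1202.
Logarithmic decrement δ = 2πζ/√(1 − ζ²) = 2π × 0.1202/√(1 − 0.0144) = 0.7605.
x_n/x₀ = e^(−nδ) ≤ 0.02; take ln: n ≥ ln(1/0.02)/δ = 3.912/0.7605 = 5.144.
So 6 complete cycles are required.

6 cycles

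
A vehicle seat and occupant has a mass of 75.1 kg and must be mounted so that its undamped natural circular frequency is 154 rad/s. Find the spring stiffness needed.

1780000 N/m

k = m·ω_n² = 75.1 × 154.0² = 75.1 × 23720 = 1781000 N/m.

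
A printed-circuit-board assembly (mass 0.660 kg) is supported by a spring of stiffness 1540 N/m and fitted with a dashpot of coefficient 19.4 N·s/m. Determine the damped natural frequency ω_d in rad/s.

46.0 rad/s

ω_n = √(k/m) = √(1540/0.660) = 48.30 rad/s.
Critical damping c_c = 2√(k·m) = 2√(1540 × 0.660) = 63.76 N·s/m, so ζ = c/c_c = 19.4/63.76 = 0.3043.
ω_d = ω_n√(1 − ζ²) = 48.30 × √(1 − 0.0926) = 46.01 rad/s.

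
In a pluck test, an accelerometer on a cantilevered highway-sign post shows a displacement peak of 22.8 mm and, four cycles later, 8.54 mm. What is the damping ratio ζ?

0.0390

Logarithmic decrement δ = (1/n)·ln(x₀/x_n) = (1/4)·ln(22.8/8.54) = (1/4)·ln(2.670) = 0.2455.
ζ = δ/√(4π² + δ²) = 0.2455/√(39.48 + 0.0603) = 0.2455/6.288 = 0.03904.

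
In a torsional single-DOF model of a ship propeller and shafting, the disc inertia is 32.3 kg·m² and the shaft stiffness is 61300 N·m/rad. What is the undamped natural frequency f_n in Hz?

6.93 Hz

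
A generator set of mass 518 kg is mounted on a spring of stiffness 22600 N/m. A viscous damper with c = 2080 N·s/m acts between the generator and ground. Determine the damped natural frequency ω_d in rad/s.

ω_n = √(k/m) = √(22600/518) = 6.605 rad/s.
Critical damping c_c = 2√(k·m) = 2√(22600 × 518) = 6843 N·s/m, so ζ = c/c_c = 2080/6843 = 0.3040.
ω_d = ω_n√(1 − ζ²) = 6.605 × √(1 − 0.0924) = 6.293 rad/s.

6.29 rad/s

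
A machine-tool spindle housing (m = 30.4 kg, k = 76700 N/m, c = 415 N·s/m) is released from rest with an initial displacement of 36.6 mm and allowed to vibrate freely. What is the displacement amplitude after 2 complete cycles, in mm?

ζ = c/(2√(km)) = 415/(2√(76700 × 30.4)) = 415/3054 = 0.1359.
Logarithmic decrement δ = 2πζ/√(1 − ζ²) = 2π × 0.1359/√(1 − 0.0185) = 0.8618.
After n cycles, x_n/x₀ = e^(−nδ), so x_2 = 36.6 × e^(−2 × 0.8618) = 36.6 × 0.1784 = 6.530 mm.

6.53 mm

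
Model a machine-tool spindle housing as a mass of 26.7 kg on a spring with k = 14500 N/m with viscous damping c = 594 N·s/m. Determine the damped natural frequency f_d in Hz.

3.26 Hz

ω_n = √(k/m) = √(14500/26.7) = 23.30 rad/s.
Critical damping c_c = 2√(k·m) = 2√(14500 × 26.7) = 1244 N·s/m, so ζ = c/c_c = 594/1244 = 0.4773.
ω_d = ω_n√(1 − ζ²) = 23.30 × √(1 − 0.228) = 20.48 rad/s.
f_d = ω_d/(2π) = 3.259 Hz.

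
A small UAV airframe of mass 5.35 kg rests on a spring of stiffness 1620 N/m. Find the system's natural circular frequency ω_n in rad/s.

17.4 rad/s

ω_n = √(k/m) = √(1620/5.35) = √302.8 = 17.40 rad/s.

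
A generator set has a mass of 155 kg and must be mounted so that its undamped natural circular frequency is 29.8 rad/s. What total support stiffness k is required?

138000 N/m

k = m·ω_n² = 155 × 29.80² = 155 × 888.0 = 137600 N/m.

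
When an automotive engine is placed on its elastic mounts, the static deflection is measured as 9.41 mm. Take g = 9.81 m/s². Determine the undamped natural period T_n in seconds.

0.195 s

ω_n = √(g/δ_st) = √(9.81/0.00941) = √1043 = 32.29 rad/s.
T_n = 2π/ω_n = 6.283/32.29 = 0.1946 s.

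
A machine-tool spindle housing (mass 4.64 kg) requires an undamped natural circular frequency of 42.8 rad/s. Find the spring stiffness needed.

8500 N/m

k = m·ω_n² = 4.64 × 42.80² = 4.64 × 1832 = 8500 N/m.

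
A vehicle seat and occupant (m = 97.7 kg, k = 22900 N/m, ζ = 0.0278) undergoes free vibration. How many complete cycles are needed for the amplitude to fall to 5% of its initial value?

18 cycles

Logarithmic decrement δ = 2πζ/√(1 − ζ²) = 2π × 0.02780/√(1 − 0.000773) = 0.1747.
x_n/x₀ = e^(−nδ) ≤ 0.05; take ln: n ≥ ln(1/0.05)/δ = 2.996/0.1747 = 17.14.
So 18 complete cycles are required.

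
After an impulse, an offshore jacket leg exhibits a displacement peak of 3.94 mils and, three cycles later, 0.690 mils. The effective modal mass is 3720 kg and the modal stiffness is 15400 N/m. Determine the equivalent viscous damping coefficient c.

Logarithmic decrement δ = (1/n)·ln(x₀/x_n) = (1/3)·ln(3.94/0.690) = (1/3)·ln(5.710) = 0.5807.
ζ = δ/√(4π² + δ²) = 0.5807/√(39.48 + 0.337) = 0.5807/6.310 = 0.09204.
c = ζ · 2√(km) = 0.09204 × 2√(15400 × 3720) = 0.09204 × 15140 = 1393 N·s/m.

1390 N·s/m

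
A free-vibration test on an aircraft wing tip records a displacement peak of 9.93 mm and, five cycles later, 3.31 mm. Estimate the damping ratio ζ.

Logarithmic decrement δ = (1/n)·ln(x₀/x_n) = (1/5)·ln(9.93/3.31) = (1/5)·ln(3.000) = 0.2197.
ζ = δ/√(4π² + δ²) = 0.2197/√(39.48 + 0.0483) = 0.2197/6.287 = 0.03495.

0.0349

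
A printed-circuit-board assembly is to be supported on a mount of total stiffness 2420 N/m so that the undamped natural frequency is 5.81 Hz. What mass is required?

ω_n = 2πf_n = 2π × 5.81 = 36.51 rad/s.
m = k/ω_n² = 2420/36.51² = 2420/1333 = 1.816 kg.

1.82 kg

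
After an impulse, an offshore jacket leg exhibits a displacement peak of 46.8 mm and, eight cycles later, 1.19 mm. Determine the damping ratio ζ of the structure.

Logarithmic decrement δ = (1/n)·ln(x₀/x_n) = (1/8)·ln(46.8/1.19) = (1/8)·ln(39.33) = 0.4590.
ζ = δ/√(4π² + δ²) = 0.4590/√(39.48 + 0.211) = 0.4590/6.300 = 0.07286.

0.0729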